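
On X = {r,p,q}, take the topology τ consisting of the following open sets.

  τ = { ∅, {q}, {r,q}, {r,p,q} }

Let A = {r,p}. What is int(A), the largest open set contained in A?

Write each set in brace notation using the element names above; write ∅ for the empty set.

interior: largest open inside A is ∅ (from ∅)

∅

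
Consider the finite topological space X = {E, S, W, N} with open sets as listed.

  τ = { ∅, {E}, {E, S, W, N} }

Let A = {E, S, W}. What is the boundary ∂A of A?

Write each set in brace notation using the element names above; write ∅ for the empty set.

{S, W, N}

interior: largest open inside A is {E} (from ∅, {E})
cl via duality: int({N}) = ∅, so X∖∅ = {E, S, W, N}
cl∖int = {S, W, N}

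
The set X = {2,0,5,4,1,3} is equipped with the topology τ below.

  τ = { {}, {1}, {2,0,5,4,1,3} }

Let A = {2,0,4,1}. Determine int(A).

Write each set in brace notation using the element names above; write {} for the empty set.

{1}

interior: largest open inside A is {1} (from {}, {1})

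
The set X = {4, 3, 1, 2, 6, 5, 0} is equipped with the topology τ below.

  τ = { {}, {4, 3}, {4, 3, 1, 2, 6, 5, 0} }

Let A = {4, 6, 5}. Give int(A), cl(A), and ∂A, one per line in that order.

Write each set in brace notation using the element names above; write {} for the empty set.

opens ⊆ A: {}; union → int = {}
complement {3, 1, 2, 0}; its interior {}; cl(A) = X∖{} = {4, 3, 1, 2, 6, 5, 0}
boundary = {4, 3, 1, 2, 6, 5, 0} ∖ {} = {4, 3, 1, 2, 6, 5, 0}

int(A) = {}
cl(A)  = {4, 3, 1, 2, 6, 5, 0}
∂A     = {4, 3, 1, 2, 6, 5, 0}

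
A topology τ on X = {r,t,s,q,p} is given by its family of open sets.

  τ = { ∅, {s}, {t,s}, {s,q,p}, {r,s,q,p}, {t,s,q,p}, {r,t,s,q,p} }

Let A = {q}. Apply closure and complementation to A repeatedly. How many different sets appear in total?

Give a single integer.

X∖A={r,t,s,p}, int(X∖A)={t,s}, hence cl(A)={r,q,p}
Orbit (k=closure, c=complement):
  1. A     = {q}
  2. kA    = {r,q,p}
  3. cA    = {r,t,s,p}
  4. ckA   = {t,s}
  5. kcA   = {r,t,s,q,p}
  6. ckcA  = ∅
(closed under both — stop)

6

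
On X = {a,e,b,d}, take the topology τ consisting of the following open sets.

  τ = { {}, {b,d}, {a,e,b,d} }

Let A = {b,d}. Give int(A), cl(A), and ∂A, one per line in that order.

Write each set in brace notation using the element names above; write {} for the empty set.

int(A) = {b,d}
cl(A)  = {a,e,b,d}
∂A     = {a,e}

interior: largest open inside A is {b,d} (from {}, {b,d})
cl via duality: int({a,e}) = {}, so X∖{} = {a,e,b,d}
cl∖int = {a,e}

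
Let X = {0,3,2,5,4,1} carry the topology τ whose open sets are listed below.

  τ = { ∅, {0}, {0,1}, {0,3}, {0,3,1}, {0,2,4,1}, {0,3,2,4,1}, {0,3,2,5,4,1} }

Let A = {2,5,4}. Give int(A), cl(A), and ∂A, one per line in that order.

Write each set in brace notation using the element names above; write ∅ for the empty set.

int(A) = ∅
cl(A)  = {2,5,4}
∂A     = {2,5,4}

U open, U⊆A: ∅. int(A) = ⋃ = ∅
X∖A={0,3,1}, int(X∖A)={0,3,1}, hence cl(A)={2,5,4}
∂A: remove int from cl → {2,5,4}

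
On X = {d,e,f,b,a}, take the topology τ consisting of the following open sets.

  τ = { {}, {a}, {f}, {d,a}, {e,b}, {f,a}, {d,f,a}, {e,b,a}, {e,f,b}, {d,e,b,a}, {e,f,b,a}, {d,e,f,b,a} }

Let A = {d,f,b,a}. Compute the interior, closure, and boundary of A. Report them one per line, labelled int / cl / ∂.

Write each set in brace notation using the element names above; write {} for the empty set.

open subsets of A: {}, {f}, {a}, {f,a}, {d,a}, {d,f,a}; so int(A) = {d,f,a}
closure: X∖int(X∖A) = X∖{} = {d,e,f,b,a}
∂A = {d,e,f,b,a} minus {d,f,a} = {e,b}

int(A) = {d,f,a}
cl(A)  = {d,e,f,b,a}
∂A     = {e,b}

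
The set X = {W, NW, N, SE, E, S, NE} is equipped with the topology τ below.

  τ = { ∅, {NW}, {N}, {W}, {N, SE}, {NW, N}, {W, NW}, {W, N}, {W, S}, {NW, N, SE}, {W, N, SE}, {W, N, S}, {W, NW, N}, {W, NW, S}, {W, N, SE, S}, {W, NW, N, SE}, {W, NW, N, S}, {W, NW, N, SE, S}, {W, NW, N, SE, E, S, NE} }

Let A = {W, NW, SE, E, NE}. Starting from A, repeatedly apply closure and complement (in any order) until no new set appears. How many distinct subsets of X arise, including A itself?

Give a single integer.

10

cl via duality: int({N, S}) = {N}, so X∖{N} = {W, NW, SE, E, S, NE}
Write k for closure, c for complement:
  1. A     = {W, NW, SE, E, NE}
  2. kA    = {W, NW, SE, E, S, NE}
  3. cA    = {N, S}
  4. ckA   = {N}
  5. kcA   = {N, SE, E, S, NE}
  6. kckA  = {N, SE, E, NE}
  7. ckcA  = {W, NW}
  8. ckckA = {W, NW, S}
  9. kckcA = {W, NW, E, S, NE}
  10. ckckcA = {N, SE}
applying k or c yields no new set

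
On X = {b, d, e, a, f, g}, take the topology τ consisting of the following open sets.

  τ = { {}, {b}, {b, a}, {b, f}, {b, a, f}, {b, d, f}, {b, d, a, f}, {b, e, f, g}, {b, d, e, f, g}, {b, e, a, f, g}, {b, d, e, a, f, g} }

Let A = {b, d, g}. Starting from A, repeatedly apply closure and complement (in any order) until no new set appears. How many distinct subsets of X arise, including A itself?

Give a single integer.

6

complement {e, a, f}; its interior {}; cl(A) = X∖{} = {b, d, e, a, f, g}
With k = closure, c = complement:
  1. A     = {b, d, g}
  2. kA    = {b, d, e, a, f, g}
  3. cA    = {e, a, f}
  4. ckA   = {}
  5. kcA   = {d, e, a, f, g}
  6. ckcA  = {b}
k, c of each give nothing new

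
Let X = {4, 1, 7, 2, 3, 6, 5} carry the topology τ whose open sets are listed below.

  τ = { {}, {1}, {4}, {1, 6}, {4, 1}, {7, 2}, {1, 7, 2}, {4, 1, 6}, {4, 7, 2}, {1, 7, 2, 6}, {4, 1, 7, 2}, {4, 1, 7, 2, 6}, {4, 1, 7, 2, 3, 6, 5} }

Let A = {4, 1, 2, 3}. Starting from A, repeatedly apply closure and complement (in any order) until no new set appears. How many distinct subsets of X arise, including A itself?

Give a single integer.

complement {7, 6, 5}; its interior {}; cl(A) = X∖{} = {4, 1, 7, 2, 3, 6, 5}
With k = closure, c = complement:
  1. A     = {4, 1, 2, 3}
  2. kA    = {4, 1, 7, 2, 3, 6, 5}
  3. cA    = {7, 6, 5}
  4. ckA   = {}
  5. kcA   = {7, 2, 3, 6, 5}
  6. ckcA  = {4, 1}
  7. kckcA = {4, 1, 3, 6, 5}
  8. ckckcA = {7, 2}
  9. kckckcA = {7, 2, 3, 5}
  10. ckckckcA = {4, 1, 6}
k, c of each give nothing new

10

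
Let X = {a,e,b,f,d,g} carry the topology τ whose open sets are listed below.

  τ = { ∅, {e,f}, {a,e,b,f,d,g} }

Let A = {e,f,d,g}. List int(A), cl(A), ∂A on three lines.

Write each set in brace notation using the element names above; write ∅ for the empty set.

U open, U⊆A: ∅, {e,f}. int(A) = ⋃ = {e,f}
X∖A={a,b}, int(X∖A)=∅, hence cl(A)={a,e,b,f,d,g}
∂A: remove int from cl → {a,b,d,g}

int(A) = {e,f}
cl(A)  = {a,e,b,f,d,g}
∂A     = {a,b,d,g}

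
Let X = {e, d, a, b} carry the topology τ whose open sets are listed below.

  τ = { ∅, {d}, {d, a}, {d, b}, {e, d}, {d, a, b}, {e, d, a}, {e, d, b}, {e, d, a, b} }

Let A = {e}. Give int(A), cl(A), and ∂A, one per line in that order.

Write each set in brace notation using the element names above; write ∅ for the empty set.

U open, U⊆A: ∅. int(A) = ⋃ = ∅
X∖A={d, a, b}, int(X∖A)={d, a, b}, hence cl(A)={e}
∂A: remove int from cl → {e}

int(A) = ∅
cl(A)  = {e}
∂A     = {e}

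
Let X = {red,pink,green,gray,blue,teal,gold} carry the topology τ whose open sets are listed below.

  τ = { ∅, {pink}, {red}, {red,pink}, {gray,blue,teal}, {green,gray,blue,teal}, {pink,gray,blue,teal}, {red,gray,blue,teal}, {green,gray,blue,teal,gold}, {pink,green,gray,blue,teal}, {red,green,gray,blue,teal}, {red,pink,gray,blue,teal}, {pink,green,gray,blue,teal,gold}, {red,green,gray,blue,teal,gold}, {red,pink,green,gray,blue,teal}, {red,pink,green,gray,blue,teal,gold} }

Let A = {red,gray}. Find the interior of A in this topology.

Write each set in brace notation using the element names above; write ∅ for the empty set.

opens ⊆ A: ∅, {red}; union → int = {red}

{red}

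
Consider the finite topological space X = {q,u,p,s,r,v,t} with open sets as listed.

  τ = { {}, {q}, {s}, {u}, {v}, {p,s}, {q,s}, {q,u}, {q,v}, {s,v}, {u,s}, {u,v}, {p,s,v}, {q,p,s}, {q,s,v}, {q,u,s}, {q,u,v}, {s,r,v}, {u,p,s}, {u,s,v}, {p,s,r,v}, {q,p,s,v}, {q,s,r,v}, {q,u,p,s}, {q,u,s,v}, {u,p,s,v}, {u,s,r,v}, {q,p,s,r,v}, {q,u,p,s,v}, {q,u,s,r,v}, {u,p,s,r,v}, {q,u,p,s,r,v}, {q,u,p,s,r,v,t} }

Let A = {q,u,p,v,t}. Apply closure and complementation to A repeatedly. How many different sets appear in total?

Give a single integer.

8

closure: X∖int(X∖A) = X∖{s} = {q,u,p,r,v,t}
Let k=closure and c=complement:
  1. A     = {q,u,p,v,t}
  2. kA    = {q,u,p,r,v,t}
  3. cA    = {s,r}
  4. ckA   = {s}
  5. kcA   = {p,s,r,t}
  6. ckcA  = {q,u,v}
  7. kckcA = {q,u,r,v,t}
  8. ckckcA = {p,s}
— saturated at 8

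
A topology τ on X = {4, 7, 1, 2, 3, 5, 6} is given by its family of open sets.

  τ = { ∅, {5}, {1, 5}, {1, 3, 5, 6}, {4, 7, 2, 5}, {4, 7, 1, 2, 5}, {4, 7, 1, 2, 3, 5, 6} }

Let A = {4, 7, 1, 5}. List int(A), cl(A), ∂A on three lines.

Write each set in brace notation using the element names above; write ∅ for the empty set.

int(A) = {1, 5}
cl(A)  = {4, 7, 1, 2, 3, 5, 6}
∂A     = {4, 7, 2, 3, 6}

open subsets of A: ∅, {5}, {1, 5}; so int(A) = {1, 5}
closure: X∖int(X∖A) = X∖∅ = {4, 7, 1, 2, 3, 5, 6}
∂A = {4, 7, 1, 2, 3, 5, 6} minus {1, 5} = {4, 7, 2, 3, 6}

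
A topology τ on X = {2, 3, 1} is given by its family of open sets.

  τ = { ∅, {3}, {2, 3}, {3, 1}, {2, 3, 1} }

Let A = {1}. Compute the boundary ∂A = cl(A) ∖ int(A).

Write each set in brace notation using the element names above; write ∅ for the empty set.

interior: largest open inside A is ∅ (from ∅)
cl via duality: int({2, 3}) = {2, 3}, so X∖{2, 3} = {1}
cl∖int = {1}

{1}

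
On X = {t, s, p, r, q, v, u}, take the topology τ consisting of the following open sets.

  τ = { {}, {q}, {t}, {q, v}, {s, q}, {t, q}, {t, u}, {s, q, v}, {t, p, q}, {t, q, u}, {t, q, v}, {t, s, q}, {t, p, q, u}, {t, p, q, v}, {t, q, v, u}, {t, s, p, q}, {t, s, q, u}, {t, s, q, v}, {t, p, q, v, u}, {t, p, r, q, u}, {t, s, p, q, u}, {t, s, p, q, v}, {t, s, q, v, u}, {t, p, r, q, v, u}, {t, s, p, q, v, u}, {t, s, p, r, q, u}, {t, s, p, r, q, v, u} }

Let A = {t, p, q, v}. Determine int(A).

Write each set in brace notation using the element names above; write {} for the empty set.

interior: largest open inside A is {t, p, q, v} (from {}, {t}, {q}, {t, q}, {q, v}, {t, q, v}, {t, p, q}, {t, p, q, v})

{t, p, q, v}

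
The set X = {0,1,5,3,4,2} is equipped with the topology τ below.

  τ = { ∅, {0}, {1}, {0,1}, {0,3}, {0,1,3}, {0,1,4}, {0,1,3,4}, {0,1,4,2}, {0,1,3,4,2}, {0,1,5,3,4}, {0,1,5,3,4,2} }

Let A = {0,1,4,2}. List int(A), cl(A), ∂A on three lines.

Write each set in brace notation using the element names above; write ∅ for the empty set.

int(A) = {0,1,4,2}
cl(A)  = {0,1,5,3,4,2}
∂A     = {5,3}

opens ⊆ A: ∅, {0}, {1}, {0,1}, {0,1,4}, {0,1,4,2}; union → int = {0,1,4,2}
complement {5,3}; its interior ∅; cl(A) = X∖∅ = {0,1,5,3,4,2}
boundary = {0,1,5,3,4,2} ∖ {0,1,4,2} = {5,3}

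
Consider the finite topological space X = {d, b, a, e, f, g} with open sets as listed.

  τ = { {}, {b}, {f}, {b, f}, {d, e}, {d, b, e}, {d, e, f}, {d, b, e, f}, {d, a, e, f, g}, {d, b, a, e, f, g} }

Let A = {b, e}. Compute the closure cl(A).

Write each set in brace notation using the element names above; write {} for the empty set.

{d, b, a, e, g}

X∖A={d, a, f, g}, int(X∖A)={f}, hence cl(A)={d, b, a, e, g}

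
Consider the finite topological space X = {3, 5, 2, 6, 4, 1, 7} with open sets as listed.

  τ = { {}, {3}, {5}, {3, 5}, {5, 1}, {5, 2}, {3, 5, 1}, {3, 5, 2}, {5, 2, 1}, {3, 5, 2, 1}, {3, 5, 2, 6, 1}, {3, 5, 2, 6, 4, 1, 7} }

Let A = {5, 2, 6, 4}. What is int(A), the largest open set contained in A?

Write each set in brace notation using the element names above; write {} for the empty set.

opens ⊆ A: {}, {5}, {5, 2}; union → int = {5, 2}

{5, 2}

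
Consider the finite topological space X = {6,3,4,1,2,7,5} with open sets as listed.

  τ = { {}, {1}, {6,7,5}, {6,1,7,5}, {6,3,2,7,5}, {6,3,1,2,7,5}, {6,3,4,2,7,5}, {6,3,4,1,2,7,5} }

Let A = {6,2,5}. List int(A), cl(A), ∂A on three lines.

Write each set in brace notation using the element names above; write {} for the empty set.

int(A) = {}
cl(A)  = {6,3,4,2,7,5}
∂A     = {6,3,4,2,7,5}

interior: largest open inside A is {} (from {})
cl via duality: int({3,4,1,7}) = {1}, so X∖{1} = {6,3,4,2,7,5}
cl∖int = {6,3,4,2,7,5}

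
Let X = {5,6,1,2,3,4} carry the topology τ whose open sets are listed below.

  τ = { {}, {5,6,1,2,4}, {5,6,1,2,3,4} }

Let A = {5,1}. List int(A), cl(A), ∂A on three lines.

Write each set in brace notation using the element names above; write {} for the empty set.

open subsets of A: {}; so int(A) = {}
closure: X∖int(X∖A) = X∖{} = {5,6,1,2,3,4}
∂A = {5,6,1,2,3,4} minus {} = {5,6,1,2,3,4}

int(A) = {}
cl(A)  = {5,6,1,2,3,4}
∂A     = {5,6,1,2,3,4}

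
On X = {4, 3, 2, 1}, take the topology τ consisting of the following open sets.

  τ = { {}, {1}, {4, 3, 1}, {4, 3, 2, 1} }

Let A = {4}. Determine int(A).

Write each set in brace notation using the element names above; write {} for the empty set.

{}

U open, U⊆A: {}. int(A) = ⋃ = {}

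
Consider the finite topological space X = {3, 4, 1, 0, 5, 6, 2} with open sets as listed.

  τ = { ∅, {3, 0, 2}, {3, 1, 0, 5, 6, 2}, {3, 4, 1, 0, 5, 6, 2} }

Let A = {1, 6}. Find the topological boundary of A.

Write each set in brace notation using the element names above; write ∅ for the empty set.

opens ⊆ A: ∅; union → int = ∅
complement {3, 4, 0, 5, 2}; its interior {3, 0, 2}; cl(A) = X∖{3, 0, 2} = {4, 1, 5, 6}
boundary = {4, 1, 5, 6} ∖ ∅ = {4, 1, 5, 6}

{4, 1, 5, 6}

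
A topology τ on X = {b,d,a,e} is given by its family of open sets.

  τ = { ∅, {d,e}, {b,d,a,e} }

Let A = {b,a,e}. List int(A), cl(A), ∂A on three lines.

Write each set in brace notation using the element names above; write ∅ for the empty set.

int(A) = ∅
cl(A)  = {b,d,a,e}
∂A     = {b,d,a,e}

open subsets of A: ∅; so int(A) = ∅
closure: X∖int(X∖A) = X∖∅ = {b,d,a,e}
∂A = {b,d,a,e} minus ∅ = {b,d,a,e}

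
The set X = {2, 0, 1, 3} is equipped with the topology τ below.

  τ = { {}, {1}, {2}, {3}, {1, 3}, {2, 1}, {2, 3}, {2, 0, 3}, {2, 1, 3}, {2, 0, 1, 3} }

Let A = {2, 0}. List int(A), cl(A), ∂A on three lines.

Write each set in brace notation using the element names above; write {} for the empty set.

int(A) = {2}
cl(A)  = {2, 0}
∂A     = {0}

open subsets of A: {}, {2}; so int(A) = {2}
closure: X∖int(X∖A) = X∖{1, 3} = {2, 0}
∂A = {2, 0} minus {2} = {0}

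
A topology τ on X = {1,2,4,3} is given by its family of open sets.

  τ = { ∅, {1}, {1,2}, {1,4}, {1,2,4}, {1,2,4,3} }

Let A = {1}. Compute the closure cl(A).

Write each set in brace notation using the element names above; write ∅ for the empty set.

{1,2,4,3}

X∖A={2,4,3}, int(X∖A)=∅, hence cl(A)={1,2,4,3}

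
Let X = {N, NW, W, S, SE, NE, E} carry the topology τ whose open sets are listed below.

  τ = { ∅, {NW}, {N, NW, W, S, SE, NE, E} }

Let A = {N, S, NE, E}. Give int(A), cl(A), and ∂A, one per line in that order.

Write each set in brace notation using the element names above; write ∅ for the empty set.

U open, U⊆A: ∅. int(A) = ⋃ = ∅
X∖A={NW, W, SE}, int(X∖A)={NW}, hence cl(A)={N, W, S, SE, NE, E}
∂A: remove int from cl → {N, W, S, SE, NE, E}

int(A) = ∅
cl(A)  = {N, W, S, SE, NE, E}
∂A     = {N, W, S, SE, NE, E}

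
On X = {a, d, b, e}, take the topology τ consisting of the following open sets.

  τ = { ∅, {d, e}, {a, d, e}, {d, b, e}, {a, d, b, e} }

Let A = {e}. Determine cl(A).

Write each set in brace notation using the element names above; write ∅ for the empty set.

X∖A={a, d, b}, int(X∖A)=∅, hence cl(A)={a, d, b, e}

{a, d, b, e}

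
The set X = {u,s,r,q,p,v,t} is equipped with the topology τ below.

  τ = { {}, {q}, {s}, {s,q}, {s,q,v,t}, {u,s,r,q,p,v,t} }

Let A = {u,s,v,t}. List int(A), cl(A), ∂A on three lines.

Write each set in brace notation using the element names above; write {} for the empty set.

int(A) = {s}
cl(A)  = {u,s,r,p,v,t}
∂A     = {u,r,p,v,t}

U open, U⊆A: {}, {s}. int(A) = ⋃ = {s}
X∖A={r,q,p}, int(X∖A)={q}, hence cl(A)={u,s,r,p,v,t}
∂A: remove int from cl → {u,r,p,v,t}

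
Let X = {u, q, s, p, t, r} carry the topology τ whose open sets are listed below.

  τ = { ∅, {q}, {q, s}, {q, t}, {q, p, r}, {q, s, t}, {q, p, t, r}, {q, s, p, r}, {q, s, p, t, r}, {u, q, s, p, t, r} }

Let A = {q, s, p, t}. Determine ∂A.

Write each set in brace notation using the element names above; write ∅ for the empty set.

opens ⊆ A: ∅, {q}, {q, s}, {q, t}, {q, s, t}; union → int = {q, s, t}
complement {u, r}; its interior ∅; cl(A) = X∖∅ = {u, q, s, p, t, r}
boundary = {u, q, s, p, t, r} ∖ {q, s, t} = {u, p, r}

{u, p, r}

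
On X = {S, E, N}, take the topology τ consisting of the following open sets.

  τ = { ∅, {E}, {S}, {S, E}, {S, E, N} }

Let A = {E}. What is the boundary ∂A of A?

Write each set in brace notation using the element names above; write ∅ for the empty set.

opens ⊆ A: ∅, {E}; union → int = {E}
complement {S, N}; its interior {S}; cl(A) = X∖{S} = {E, N}
boundary = {E, N} ∖ {E} = {N}

{N}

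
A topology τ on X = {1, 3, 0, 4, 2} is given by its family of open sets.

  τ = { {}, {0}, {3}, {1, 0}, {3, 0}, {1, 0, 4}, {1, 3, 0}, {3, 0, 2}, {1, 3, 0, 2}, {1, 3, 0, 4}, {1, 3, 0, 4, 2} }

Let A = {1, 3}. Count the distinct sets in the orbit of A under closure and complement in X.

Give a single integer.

X∖A={0, 4, 2}, int(X∖A)={0}, hence cl(A)={1, 3, 4, 2}
Orbit (k=closure, c=complement):
  1. A     = {1, 3}
  2. kA    = {1, 3, 4, 2}
  3. cA    = {0, 4, 2}
  4. ckA   = {0}
  5. kcA   = {1, 0, 4, 2}
  6. ckcA  = {3}
  7. kckcA = {3, 2}
  8. ckckcA = {1, 0, 4}
(closed under both — stop)

8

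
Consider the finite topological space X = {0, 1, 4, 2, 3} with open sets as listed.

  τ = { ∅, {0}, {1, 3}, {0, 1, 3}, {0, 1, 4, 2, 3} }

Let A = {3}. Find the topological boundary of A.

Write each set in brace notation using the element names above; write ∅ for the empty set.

{1, 4, 2, 3}

open subsets of A: ∅; so int(A) = ∅
closure: X∖int(X∖A) = X∖{0} = {1, 4, 2, 3}
∂A = {1, 4, 2, 3} minus ∅ = {1, 4, 2, 3}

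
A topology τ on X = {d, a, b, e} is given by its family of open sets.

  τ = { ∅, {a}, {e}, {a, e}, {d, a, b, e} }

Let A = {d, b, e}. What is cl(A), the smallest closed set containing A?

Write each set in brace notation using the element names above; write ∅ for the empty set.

cl via duality: int({a}) = {a}, so X∖{a} = {d, b, e}

{d, b, e}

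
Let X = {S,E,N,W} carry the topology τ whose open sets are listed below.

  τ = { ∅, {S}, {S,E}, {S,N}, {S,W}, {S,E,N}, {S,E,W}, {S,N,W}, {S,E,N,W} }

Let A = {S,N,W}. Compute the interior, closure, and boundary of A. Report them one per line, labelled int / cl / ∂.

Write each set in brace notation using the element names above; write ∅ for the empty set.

opens ⊆ A: ∅, {S}, {S,N}, {S,W}, {S,N,W}; union → int = {S,N,W}
complement {E}; its interior ∅; cl(A) = X∖∅ = {S,E,N,W}
boundary = {S,E,N,W} ∖ {S,N,W} = {E}

int(A) = {S,N,W}
cl(A)  = {S,E,N,W}
∂A     = {E}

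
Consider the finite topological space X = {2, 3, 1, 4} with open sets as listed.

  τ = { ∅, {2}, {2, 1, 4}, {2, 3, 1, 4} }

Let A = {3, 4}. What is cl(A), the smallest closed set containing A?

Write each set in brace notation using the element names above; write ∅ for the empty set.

complement {2, 1}; its interior {2}; cl(A) = X∖{2} = {3, 1, 4}

{3, 1, 4}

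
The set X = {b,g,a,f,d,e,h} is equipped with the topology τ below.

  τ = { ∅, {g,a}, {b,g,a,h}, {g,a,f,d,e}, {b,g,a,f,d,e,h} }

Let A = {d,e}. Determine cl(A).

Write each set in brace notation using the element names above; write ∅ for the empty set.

X∖A={b,g,a,f,h}, int(X∖A)={b,g,a,h}, hence cl(A)={f,d,e}

{f,d,e}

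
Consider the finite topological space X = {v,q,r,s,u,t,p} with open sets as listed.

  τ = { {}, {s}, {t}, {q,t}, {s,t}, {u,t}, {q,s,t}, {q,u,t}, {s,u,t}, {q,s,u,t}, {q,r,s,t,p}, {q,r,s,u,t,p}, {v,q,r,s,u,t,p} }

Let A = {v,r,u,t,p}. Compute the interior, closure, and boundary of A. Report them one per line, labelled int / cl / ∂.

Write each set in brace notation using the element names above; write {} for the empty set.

int(A) = {u,t}
cl(A)  = {v,q,r,u,t,p}
∂A     = {v,q,r,p}

opens ⊆ A: {}, {t}, {u,t}; union → int = {u,t}
complement {q,s}; its interior {s}; cl(A) = X∖{s} = {v,q,r,u,t,p}
boundary = {v,q,r,u,t,p} ∖ {u,t} = {v,q,r,p}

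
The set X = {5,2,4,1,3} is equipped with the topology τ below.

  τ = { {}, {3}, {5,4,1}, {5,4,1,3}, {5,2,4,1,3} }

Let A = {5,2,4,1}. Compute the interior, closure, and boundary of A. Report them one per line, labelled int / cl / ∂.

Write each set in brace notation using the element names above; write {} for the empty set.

int(A) = {5,4,1}
cl(A)  = {5,2,4,1}
∂A     = {2}

opens ⊆ A: {}, {5,4,1}; union → int = {5,4,1}
complement {3}; its interior {3}; cl(A) = X∖{3} = {5,2,4,1}
boundary = {5,2,4,1} ∖ {5,4,1} = {2}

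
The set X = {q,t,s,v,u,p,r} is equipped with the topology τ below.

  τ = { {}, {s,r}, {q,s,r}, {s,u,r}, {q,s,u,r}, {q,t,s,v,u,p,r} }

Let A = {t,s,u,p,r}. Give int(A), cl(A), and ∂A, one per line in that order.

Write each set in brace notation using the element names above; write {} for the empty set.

int(A) = {s,u,r}
cl(A)  = {q,t,s,v,u,p,r}
∂A     = {q,t,v,p}

open subsets of A: {}, {s,r}, {s,u,r}; so int(A) = {s,u,r}
closure: X∖int(X∖A) = X∖{} = {q,t,s,v,u,p,r}
∂A = {q,t,s,v,u,p,r} minus {s,u,r} = {q,t,v,p}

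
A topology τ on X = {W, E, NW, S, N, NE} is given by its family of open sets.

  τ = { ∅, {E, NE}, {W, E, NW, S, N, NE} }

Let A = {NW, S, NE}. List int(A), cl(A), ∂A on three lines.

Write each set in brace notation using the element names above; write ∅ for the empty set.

int(A) = ∅
cl(A)  = {W, E, NW, S, N, NE}
∂A     = {W, E, NW, S, N, NE}

open subsets of A: ∅; so int(A) = ∅
closure: X∖int(X∖A) = X∖∅ = {W, E, NW, S, N, NE}
∂A = {W, E, NW, S, N, NE} minus ∅ = {W, E, NW, S, N, NE}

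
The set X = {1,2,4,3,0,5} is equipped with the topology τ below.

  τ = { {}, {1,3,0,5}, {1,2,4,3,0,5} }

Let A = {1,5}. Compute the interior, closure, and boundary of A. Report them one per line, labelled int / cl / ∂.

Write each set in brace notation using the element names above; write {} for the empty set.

open subsets of A: {}; so int(A) = {}
closure: X∖int(X∖A) = X∖{} = {1,2,4,3,0,5}
∂A = {1,2,4,3,0,5} minus {} = {1,2,4,3,0,5}

int(A) = {}
cl(A)  = {1,2,4,3,0,5}
∂A     = {1,2,4,3,0,5}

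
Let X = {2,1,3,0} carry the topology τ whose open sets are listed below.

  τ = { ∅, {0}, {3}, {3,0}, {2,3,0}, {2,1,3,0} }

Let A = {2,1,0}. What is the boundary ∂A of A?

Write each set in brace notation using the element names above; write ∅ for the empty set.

U open, U⊆A: ∅, {0}. int(A) = ⋃ = {0}
X∖A={3}, int(X∖A)={3}, hence cl(A)={2,1,0}
∂A: remove int from cl → {2,1}

{2,1}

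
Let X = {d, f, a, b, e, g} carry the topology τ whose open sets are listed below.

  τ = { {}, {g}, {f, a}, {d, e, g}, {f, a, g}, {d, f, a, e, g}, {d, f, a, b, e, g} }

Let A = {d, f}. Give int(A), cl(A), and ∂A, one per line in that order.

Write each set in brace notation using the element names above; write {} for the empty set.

open subsets of A: {}; so int(A) = {}
closure: X∖int(X∖A) = X∖{g} = {d, f, a, b, e}
∂A = {d, f, a, b, e} minus {} = {d, f, a, b, e}

int(A) = {}
cl(A)  = {d, f, a, b, e}
∂A     = {d, f, a, b, e}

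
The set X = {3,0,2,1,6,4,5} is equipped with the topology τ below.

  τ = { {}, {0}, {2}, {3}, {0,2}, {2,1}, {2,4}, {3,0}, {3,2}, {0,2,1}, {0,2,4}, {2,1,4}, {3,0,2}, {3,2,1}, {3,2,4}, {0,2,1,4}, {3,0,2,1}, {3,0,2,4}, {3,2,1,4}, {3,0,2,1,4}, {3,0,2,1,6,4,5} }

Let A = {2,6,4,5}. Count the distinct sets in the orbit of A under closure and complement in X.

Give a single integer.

complement {3,0,1}; its interior {3,0}; cl(A) = X∖{3,0} = {2,1,6,4,5}
With k = closure, c = complement:
  1. A     = {2,6,4,5}
  2. kA    = {2,1,6,4,5}
  3. cA    = {3,0,1}
  4. ckA   = {3,0}
  5. kcA   = {3,0,1,6,5}
  6. kckA  = {3,0,6,5}
  7. ckcA  = {2,4}
  8. ckckA = {2,1,4}
k, c of each give nothing new

8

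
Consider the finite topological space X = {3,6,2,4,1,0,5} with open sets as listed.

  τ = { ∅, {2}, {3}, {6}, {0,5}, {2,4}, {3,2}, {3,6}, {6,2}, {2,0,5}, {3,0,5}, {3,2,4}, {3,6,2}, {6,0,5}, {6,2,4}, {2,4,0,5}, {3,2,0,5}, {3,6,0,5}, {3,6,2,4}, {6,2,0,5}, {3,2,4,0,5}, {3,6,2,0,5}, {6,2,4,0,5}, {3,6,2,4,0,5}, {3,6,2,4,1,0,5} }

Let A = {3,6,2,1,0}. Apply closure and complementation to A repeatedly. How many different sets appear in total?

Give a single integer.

closure: X∖int(X∖A) = X∖∅ = {3,6,2,4,1,0,5}
Let k=closure and c=complement:
  1. A     = {3,6,2,1,0}
  2. kA    = {3,6,2,4,1,0,5}
  3. cA    = {4,5}
  4. ckA   = ∅
  5. kcA   = {4,1,0,5}
  6. ckcA  = {3,6,2}
  7. kckcA = {3,6,2,4,1}
  8. ckckcA = {0,5}
  9. kckckcA = {1,0,5}
  10. ckckckcA = {3,6,2,4}
— saturated at 10

10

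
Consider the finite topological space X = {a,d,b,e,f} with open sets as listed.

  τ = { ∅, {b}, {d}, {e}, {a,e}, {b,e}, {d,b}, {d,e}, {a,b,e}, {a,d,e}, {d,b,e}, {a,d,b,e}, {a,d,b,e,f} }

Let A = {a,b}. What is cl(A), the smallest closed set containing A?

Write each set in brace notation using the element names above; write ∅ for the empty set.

{a,b,f}

closure: X∖int(X∖A) = X∖{d,e} = {a,b,f}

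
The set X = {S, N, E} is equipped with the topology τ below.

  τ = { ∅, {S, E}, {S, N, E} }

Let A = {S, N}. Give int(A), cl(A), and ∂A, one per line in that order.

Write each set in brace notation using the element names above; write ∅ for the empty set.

int(A) = ∅
cl(A)  = {S, N, E}
∂A     = {S, N, E}

interior: largest open inside A is ∅ (from ∅)
cl via duality: int({E}) = ∅, so X∖∅ = {S, N, E}
cl∖int = {S, N, E}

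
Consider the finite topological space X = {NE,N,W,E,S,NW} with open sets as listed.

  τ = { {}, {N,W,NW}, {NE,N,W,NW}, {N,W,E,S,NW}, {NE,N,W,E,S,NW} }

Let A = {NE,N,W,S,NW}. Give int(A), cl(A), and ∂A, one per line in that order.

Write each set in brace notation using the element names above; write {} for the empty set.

open subsets of A: {}, {N,W,NW}, {NE,N,W,NW}; so int(A) = {NE,N,W,NW}
closure: X∖int(X∖A) = X∖{} = {NE,N,W,E,S,NW}
∂A = {NE,N,W,E,S,NW} minus {NE,N,W,NW} = {E,S}

int(A) = {NE,N,W,NW}
cl(A)  = {NE,N,W,E,S,NW}
∂A     = {E,S}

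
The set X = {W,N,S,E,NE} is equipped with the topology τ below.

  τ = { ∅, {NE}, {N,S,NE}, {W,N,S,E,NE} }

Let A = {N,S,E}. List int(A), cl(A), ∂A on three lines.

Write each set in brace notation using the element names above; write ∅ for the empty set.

interior: largest open inside A is ∅ (from ∅)
cl via duality: int({W,NE}) = {NE}, so X∖{NE} = {W,N,S,E}
cl∖int = {W,N,S,E}

int(A) = ∅
cl(A)  = {W,N,S,E}
∂A     = {W,N,S,E}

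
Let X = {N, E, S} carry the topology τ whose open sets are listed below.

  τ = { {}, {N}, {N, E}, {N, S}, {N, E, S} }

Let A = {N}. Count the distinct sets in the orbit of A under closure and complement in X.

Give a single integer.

4

closure: X∖int(X∖A) = X∖{} = {N, E, S}
Let k=closure and c=complement:
  1. A     = {N}
  2. kA    = {N, E, S}
  3. cA    = {E, S}
  4. ckA   = {}
— saturated at 4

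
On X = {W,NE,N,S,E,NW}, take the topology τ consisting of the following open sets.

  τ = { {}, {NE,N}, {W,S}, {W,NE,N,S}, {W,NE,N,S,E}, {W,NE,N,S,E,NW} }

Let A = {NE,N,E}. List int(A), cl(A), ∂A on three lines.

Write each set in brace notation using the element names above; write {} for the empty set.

U open, U⊆A: {}, {NE,N}. int(A) = ⋃ = {NE,N}
X∖A={W,S,NW}, int(X∖A)={W,S}, hence cl(A)={NE,N,E,NW}
∂A: remove int from cl → {E,NW}

int(A) = {NE,N}
cl(A)  = {NE,N,E,NW}
∂A     = {E,NW}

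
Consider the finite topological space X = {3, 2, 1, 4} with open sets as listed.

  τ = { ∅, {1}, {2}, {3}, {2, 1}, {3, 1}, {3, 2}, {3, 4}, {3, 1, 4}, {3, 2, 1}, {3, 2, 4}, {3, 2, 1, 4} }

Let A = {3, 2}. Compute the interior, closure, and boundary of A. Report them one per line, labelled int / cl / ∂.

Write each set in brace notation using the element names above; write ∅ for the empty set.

int(A) = {3, 2}
cl(A)  = {3, 2, 4}
∂A     = {4}

U open, U⊆A: ∅, {2}, {3}, {3, 2}. int(A) = ⋃ = {3, 2}
X∖A={1, 4}, int(X∖A)={1}, hence cl(A)={3, 2, 4}
∂A: remove int from cl → {4}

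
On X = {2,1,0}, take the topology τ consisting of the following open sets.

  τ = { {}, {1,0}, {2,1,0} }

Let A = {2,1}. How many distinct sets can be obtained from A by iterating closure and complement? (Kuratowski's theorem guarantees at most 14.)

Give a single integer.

cl via duality: int({0}) = {}, so X∖{} = {2,1,0}
Write k for closure, c for complement:
  1. A     = {2,1}
  2. kA    = {2,1,0}
  3. cA    = {0}
  4. ckA   = {}
applying k or c yields no new set

4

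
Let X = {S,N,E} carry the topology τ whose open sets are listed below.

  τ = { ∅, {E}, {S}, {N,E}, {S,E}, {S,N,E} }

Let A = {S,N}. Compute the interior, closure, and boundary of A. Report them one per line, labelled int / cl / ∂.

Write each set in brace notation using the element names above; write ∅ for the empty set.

int(A) = {S}
cl(A)  = {S,N}
∂A     = {N}

interior: largest open inside A is {S} (from ∅, {S})
cl via duality: int({E}) = {E}, so X∖{E} = {S,N}
cl∖int = {N}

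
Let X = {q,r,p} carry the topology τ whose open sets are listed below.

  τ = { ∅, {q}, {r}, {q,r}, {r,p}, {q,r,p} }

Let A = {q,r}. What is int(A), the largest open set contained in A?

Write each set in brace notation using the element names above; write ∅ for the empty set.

{q,r}

opens ⊆ A: ∅, {q}, {r}, {q,r}; union → int = {q,r}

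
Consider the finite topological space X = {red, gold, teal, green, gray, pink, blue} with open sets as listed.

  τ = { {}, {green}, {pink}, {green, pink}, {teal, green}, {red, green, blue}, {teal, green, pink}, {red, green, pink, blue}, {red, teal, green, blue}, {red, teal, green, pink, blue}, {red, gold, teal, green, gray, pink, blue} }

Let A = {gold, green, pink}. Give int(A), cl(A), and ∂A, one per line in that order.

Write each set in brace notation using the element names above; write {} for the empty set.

opens ⊆ A: {}, {green}, {pink}, {green, pink}; union → int = {green, pink}
complement {red, teal, gray, blue}; its interior {}; cl(A) = X∖{} = {red, gold, teal, green, gray, pink, blue}
boundary = {red, gold, teal, green, gray, pink, blue} ∖ {green, pink} = {red, gold, teal, gray, blue}

int(A) = {green, pink}
cl(A)  = {red, gold, teal, green, gray, pink, blue}
∂A     = {red, gold, teal, gray, blue}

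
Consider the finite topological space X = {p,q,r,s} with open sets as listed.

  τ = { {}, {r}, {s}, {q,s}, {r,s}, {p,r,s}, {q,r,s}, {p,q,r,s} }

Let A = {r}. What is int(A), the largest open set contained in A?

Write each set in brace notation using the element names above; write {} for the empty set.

U open, U⊆A: {}, {r}. int(A) = ⋃ = {r}

{r}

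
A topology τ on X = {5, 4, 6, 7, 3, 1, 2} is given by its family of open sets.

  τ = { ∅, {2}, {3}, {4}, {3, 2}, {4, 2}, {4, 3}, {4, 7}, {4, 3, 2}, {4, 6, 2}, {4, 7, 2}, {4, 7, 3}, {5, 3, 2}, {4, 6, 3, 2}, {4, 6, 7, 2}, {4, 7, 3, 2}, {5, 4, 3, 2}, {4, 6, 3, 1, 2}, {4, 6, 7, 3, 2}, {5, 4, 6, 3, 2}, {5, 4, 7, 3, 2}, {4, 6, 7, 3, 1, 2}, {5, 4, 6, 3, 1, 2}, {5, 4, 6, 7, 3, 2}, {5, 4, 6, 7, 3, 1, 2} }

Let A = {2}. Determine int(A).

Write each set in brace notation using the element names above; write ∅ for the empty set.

{2}

interior: largest open inside A is {2} (from ∅, {2})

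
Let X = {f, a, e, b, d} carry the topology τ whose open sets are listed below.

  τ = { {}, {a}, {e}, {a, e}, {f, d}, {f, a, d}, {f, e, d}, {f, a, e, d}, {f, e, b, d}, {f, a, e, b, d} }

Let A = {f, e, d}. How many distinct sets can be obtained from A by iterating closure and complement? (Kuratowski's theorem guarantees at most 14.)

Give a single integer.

complement {a, b}; its interior {a}; cl(A) = X∖{a} = {f, e, b, d}
With k = closure, c = complement:
  1. A     = {f, e, d}
  2. kA    = {f, e, b, d}
  3. cA    = {a, b}
  4. ckA   = {a}
k, c of each give nothing new

4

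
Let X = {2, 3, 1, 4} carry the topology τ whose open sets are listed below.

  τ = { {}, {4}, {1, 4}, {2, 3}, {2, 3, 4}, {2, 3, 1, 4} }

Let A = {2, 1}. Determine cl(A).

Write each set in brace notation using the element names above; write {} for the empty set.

{2, 3, 1}

closure: X∖int(X∖A) = X∖{4} = {2, 3, 1}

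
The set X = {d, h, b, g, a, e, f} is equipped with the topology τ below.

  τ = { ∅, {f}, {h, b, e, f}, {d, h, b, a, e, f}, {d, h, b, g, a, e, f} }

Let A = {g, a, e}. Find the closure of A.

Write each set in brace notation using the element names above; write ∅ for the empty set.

{d, h, b, g, a, e}

closure: X∖int(X∖A) = X∖{f} = {d, h, b, g, a, e}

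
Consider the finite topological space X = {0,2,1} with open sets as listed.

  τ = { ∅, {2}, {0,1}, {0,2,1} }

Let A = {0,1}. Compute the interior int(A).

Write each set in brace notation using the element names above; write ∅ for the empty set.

U open, U⊆A: ∅, {0,1}. int(A) = ⋃ = {0,1}

{0,1}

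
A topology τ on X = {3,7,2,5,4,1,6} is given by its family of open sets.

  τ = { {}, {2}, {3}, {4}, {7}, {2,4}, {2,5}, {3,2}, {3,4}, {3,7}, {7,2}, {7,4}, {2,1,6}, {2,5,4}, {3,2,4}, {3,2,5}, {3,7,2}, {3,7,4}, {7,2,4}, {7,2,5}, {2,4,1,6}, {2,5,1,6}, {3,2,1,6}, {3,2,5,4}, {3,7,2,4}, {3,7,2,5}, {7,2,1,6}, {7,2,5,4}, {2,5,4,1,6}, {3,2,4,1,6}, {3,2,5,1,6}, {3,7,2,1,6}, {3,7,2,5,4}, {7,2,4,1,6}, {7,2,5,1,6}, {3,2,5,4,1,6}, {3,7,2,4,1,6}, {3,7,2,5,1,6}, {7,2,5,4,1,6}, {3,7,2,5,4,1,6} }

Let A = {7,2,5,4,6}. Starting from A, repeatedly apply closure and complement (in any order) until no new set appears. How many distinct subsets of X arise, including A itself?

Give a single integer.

6

closure: X∖int(X∖A) = X∖{3} = {7,2,5,4,1,6}
Let k=closure and c=complement:
  1. A     = {7,2,5,4,6}
  2. kA    = {7,2,5,4,1,6}
  3. cA    = {3,1}
  4. ckA   = {3}
  5. kcA   = {3,1,6}
  6. ckcA  = {7,2,5,4}
— saturated at 6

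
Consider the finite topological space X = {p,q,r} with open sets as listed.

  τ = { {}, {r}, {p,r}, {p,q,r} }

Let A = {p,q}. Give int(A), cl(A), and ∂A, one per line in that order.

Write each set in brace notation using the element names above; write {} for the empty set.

int(A) = {}
cl(A)  = {p,q}
∂A     = {p,q}

U open, U⊆A: {}. int(A) = ⋃ = {}
X∖A={r}, int(X∖A)={r}, hence cl(A)={p,q}
∂A: remove int from cl → {p,q}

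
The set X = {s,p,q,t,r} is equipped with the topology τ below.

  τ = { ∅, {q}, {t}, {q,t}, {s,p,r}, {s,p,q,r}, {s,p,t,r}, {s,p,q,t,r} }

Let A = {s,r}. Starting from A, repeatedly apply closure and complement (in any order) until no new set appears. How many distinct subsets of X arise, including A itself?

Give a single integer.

6

closure: X∖int(X∖A) = X∖{q,t} = {s,p,r}
Let k=closure and c=complement:
  1. A     = {s,r}
  2. kA    = {s,p,r}
  3. cA    = {p,q,t}
  4. ckA   = {q,t}
  5. kcA   = {s,p,q,t,r}
  6. ckcA  = ∅
— saturated at 6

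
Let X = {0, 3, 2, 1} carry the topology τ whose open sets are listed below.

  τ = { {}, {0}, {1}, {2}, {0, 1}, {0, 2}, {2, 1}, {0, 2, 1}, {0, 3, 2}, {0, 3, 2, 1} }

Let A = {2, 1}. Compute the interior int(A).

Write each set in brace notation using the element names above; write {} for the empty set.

open subsets of A: {}, {2}, {1}, {2, 1}; so int(A) = {2, 1}

{2, 1}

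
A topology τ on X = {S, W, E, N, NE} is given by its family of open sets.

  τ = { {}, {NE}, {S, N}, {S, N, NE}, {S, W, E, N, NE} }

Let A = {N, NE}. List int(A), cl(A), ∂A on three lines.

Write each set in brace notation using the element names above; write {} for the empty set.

int(A) = {NE}
cl(A)  = {S, W, E, N, NE}
∂A     = {S, W, E, N}

interior: largest open inside A is {NE} (from {}, {NE})
cl via duality: int({S, W, E}) = {}, so X∖{} = {S, W, E, N, NE}
cl∖int = {S, W, E, N}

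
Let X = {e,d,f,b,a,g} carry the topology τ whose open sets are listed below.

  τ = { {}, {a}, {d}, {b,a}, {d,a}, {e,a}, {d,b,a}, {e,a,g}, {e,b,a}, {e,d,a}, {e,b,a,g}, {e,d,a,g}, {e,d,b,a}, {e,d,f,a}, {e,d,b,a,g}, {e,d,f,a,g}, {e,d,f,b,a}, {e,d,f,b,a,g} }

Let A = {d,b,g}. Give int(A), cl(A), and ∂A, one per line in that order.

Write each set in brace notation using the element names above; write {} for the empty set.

opens ⊆ A: {}, {d}; union → int = {d}
complement {e,f,a}; its interior {e,a}; cl(A) = X∖{e,a} = {d,f,b,g}
boundary = {d,f,b,g} ∖ {d} = {f,b,g}

int(A) = {d}
cl(A)  = {d,f,b,g}
∂A     = {f,b,g}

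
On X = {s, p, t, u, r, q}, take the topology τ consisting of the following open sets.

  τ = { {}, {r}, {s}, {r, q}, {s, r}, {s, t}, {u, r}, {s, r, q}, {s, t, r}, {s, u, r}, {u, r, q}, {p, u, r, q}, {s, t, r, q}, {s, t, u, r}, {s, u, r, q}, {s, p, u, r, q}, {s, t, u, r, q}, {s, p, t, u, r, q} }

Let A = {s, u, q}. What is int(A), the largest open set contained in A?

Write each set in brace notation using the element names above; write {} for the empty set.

open subsets of A: {}, {s}; so int(A) = {s}

{s}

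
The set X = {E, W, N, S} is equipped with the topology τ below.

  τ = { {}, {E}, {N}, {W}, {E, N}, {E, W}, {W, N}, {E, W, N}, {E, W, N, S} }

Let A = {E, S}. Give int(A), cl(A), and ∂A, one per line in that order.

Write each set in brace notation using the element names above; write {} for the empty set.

int(A) = {E}
cl(A)  = {E, S}
∂A     = {S}

open subsets of A: {}, {E}; so int(A) = {E}
closure: X∖int(X∖A) = X∖{W, N} = {E, S}
∂A = {E, S} minus {E} = {S}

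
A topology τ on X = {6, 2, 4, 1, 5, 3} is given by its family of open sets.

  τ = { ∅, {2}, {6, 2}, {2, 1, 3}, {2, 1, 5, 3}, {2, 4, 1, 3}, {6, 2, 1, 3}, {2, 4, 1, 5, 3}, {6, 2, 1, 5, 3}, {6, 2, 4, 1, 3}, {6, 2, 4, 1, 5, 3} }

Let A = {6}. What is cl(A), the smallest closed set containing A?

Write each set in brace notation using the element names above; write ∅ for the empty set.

{6}

closure: X∖int(X∖A) = X∖{2, 4, 1, 5, 3} = {6}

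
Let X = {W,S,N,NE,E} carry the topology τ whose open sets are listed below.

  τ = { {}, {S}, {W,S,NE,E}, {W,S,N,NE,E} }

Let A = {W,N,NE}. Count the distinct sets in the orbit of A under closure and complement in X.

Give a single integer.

closure: X∖int(X∖A) = X∖{S} = {W,N,NE,E}
Let k=closure and c=complement:
  1. A     = {W,N,NE}
  2. kA    = {W,N,NE,E}
  3. cA    = {S,E}
  4. ckA   = {S}
  5. kcA   = {W,S,N,NE,E}
  6. ckcA  = {}
— saturated at 6

6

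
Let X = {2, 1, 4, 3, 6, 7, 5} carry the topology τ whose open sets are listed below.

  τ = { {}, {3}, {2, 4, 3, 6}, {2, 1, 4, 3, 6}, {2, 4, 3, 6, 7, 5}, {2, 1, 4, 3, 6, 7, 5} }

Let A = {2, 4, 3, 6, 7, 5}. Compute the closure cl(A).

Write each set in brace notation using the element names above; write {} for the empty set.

{2, 1, 4, 3, 6, 7, 5}

complement {1}; its interior {}; cl(A) = X∖{} = {2, 1, 4, 3, 6, 7, 5}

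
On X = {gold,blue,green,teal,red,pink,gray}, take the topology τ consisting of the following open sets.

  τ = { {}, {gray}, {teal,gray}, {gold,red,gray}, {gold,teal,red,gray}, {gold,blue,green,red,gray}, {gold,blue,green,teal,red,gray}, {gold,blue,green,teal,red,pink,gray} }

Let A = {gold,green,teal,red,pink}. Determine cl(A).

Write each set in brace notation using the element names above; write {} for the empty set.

complement {blue,gray}; its interior {gray}; cl(A) = X∖{gray} = {gold,blue,green,teal,red,pink}

{gold,blue,green,teal,red,pink}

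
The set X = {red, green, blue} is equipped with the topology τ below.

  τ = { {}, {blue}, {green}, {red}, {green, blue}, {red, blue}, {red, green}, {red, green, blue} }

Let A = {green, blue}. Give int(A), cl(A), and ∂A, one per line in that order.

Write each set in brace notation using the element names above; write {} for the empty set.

open subsets of A: {}, {green}, {blue}, {green, blue}; so int(A) = {green, blue}
closure: X∖int(X∖A) = X∖{red} = {green, blue}
∂A = {green, blue} minus {green, blue} = {}

int(A) = {green, blue}
cl(A)  = {green, blue}
∂A     = {}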